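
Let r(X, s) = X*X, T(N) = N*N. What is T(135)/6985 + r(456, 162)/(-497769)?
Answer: 507960471/231794431 ≈ 2.1914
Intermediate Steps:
T(N) = N**2
r(X, s) = X**2
T(135)/6985 + r(456, 162)/(-497769) = 135**2/6985 + 456**2/(-497769) = 18225*(1/6985) + 207936*(-1/497769) = 3645/1397 - 69312/165923 = 507960471/231794431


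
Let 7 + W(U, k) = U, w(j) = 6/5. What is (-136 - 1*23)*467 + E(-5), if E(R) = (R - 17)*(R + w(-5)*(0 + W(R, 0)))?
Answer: -369131/5 ≈ -73826.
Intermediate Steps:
w(j) = 6/5 (w(j) = 6*(⅕) = 6/5)
W(U, k) = -7 + U
E(R) = (-17 + R)*(-42/5 + 11*R/5) (E(R) = (R - 17)*(R + 6*(0 + (-7 + R))/5) = (-17 + R)*(R + 6*(-7 + R)/5) = (-17 + R)*(R + (-42/5 + 6*R/5)) = (-17 + R)*(-42/5 + 11*R/5))
(-136 - 1*23)*467 + E(-5) = (-136 - 1*23)*467 + (714/5 - 229/5*(-5) + (11/5)*(-5)²) = (-136 - 23)*467 + (714/5 + 229 + (11/5)*25) = -159*467 + (714/5 + 229 + 55) = -74253 + 2134/5 = -369131/5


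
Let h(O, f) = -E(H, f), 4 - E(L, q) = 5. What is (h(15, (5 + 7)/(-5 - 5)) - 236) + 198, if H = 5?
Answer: -37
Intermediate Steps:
E(L, q) = -1 (E(L, q) = 4 - 1*5 = 4 - 5 = -1)
h(O, f) = 1 (h(O, f) = -1*(-1) = 1)
(h(15, (5 + 7)/(-5 - 5)) - 236) + 198 = (1 - 236) + 198 = -235 + 198 = -37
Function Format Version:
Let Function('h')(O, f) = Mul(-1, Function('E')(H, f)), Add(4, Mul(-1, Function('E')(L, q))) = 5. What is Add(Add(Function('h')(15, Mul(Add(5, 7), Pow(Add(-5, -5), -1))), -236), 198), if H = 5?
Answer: -37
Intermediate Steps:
Function('E')(L, q) = -1 (Function('E')(L, q) = Add(4, Mul(-1, 5)) = Add(4, -5) = -1)
Function('h')(O, f) = 1 (Function('h')(O, f) = Mul(-1, -1) = 1)
Add(Add(Function('h')(15, Mul(Add(5, 7), Pow(Add(-5, -5), -1))), -236), 198) = Add(Add(1, -236), 198) = Add(-235, 198) = -37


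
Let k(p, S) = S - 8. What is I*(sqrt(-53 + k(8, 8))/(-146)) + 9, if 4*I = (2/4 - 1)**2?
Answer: 9 - I*sqrt(53)/2336 ≈ 9.0 - 0.0031165*I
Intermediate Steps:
k(p, S) = -8 + S
I = 1/16 (I = (2/4 - 1)**2/4 = (2*(1/4) - 1)**2/4 = (1/2 - 1)**2/4 = (-1/2)**2/4 = (1/4)*(1/4) = 1/16 ≈ 0.062500)
I*(sqrt(-53 + k(8, 8))/(-146)) + 9 = (sqrt(-53 + (-8 + 8))/(-146))/16 + 9 = (sqrt(-53 + 0)*(-1/146))/16 + 9 = (sqrt(-53)*(-1/146))/16 + 9 = ((I*sqrt(53))*(-1/146))/16 + 9 = (-I*sqrt(53)/146)/16 + 9 = -I*sqrt(53)/2336 + 9 = 9 - I*sqrt(53)/2336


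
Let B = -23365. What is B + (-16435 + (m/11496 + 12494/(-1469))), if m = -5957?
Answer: -672279817057/16887624 ≈ -39809.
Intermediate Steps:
B + (-16435 + (m/11496 + 12494/(-1469))) = -23365 + (-16435 + (-5957/11496 + 12494/(-1469))) = -23365 + (-16435 + (-5957*1/11496 + 12494*(-1/1469))) = -23365 + (-16435 + (-5957/11496 - 12494/1469)) = -23365 + (-16435 - 152381857/16887624) = -23365 - 277700482297/16887624 = -672279817057/16887624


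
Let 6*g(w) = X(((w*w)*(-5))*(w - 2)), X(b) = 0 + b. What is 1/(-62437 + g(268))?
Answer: -3/47950271 ≈ -6.2565e-8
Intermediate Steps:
X(b) = b
g(w) = -5*w²*(-2 + w)/6 (g(w) = (((w*w)*(-5))*(w - 2))/6 = ((w²*(-5))*(-2 + w))/6 = ((-5*w²)*(-2 + w))/6 = (-5*w²*(-2 + w))/6 = -5*w²*(-2 + w)/6)
1/(-62437 + g(268)) = 1/(-62437 + (⅚)*268²*(2 - 1*268)) = 1/(-62437 + (⅚)*71824*(2 - 268)) = 1/(-62437 + (⅚)*71824*(-266)) = 1/(-62437 - 47762960/3) = 1/(-47950271/3) = -3/47950271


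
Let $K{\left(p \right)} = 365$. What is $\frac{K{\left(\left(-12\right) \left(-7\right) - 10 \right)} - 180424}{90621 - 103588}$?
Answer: $\frac{180059}{12967} \approx 13.886$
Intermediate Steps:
$\frac{K{\left(\left(-12\right) \left(-7\right) - 10 \right)} - 180424}{90621 - 103588} = \frac{365 - 180424}{90621 - 103588} = - \frac{180059}{-12967} = \left(-180059\right) \left(- \frac{1}{12967}\right) = \frac{180059}{12967}$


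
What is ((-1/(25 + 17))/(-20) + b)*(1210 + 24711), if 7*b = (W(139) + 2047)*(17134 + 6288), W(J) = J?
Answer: 22751450628823/120 ≈ 1.8960e+11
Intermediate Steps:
b = 7314356 (b = ((139 + 2047)*(17134 + 6288))/7 = (2186*23422)/7 = (⅐)*51200492 = 7314356)
((-1/(25 + 17))/(-20) + b)*(1210 + 24711) = ((-1/(25 + 17))/(-20) + 7314356)*(1210 + 24711) = (-(-1)/(20*42) + 7314356)*25921 = (-(-1)/840 + 7314356)*25921 = (-1/20*(-1/42) + 7314356)*25921 = (1/840 + 7314356)*25921 = (6144059041/840)*25921 = 22751450628823/120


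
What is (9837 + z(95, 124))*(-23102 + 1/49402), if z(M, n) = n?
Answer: -11368339914883/49402 ≈ -2.3012e+8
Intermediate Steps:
(9837 + z(95, 124))*(-23102 + 1/49402) = (9837 + 124)*(-23102 + 1/49402) = 9961*(-23102 + 1/49402) = 9961*(-1141285003/49402) = -11368339914883/49402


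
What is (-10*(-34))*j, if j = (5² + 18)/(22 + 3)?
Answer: 2924/5 ≈ 584.80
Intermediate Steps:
j = 43/25 (j = (25 + 18)/25 = 43*(1/25) = 43/25 ≈ 1.7200)
(-10*(-34))*j = -10*(-34)*(43/25) = 340*(43/25) = 2924/5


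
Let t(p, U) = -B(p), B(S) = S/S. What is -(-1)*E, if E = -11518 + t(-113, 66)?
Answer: -11519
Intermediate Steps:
B(S) = 1
t(p, U) = -1 (t(p, U) = -1*1 = -1)
E = -11519 (E = -11518 - 1 = -11519)
-(-1)*E = -(-1)*(-11519) = -1*11519 = -11519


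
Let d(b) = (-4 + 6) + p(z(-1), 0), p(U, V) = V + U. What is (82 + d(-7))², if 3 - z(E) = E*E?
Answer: 7396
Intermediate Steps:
z(E) = 3 - E² (z(E) = 3 - E*E = 3 - E²)
p(U, V) = U + V
d(b) = 4 (d(b) = (-4 + 6) + ((3 - 1*(-1)²) + 0) = 2 + ((3 - 1*1) + 0) = 2 + ((3 - 1) + 0) = 2 + (2 + 0) = 2 + 2 = 4)
(82 + d(-7))² = (82 + 4)² = 86² = 7396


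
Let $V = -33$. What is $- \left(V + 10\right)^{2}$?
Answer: $-529$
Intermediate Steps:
$- \left(V + 10\right)^{2} = - \left(-33 + 10\right)^{2} = - \left(-23\right)^{2} = \left(-1\right) 529 = -529$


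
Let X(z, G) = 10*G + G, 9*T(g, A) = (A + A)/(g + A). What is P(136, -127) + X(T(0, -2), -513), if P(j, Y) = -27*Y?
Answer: -2214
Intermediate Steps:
T(g, A) = 2*A/(9*(A + g)) (T(g, A) = ((A + A)/(g + A))/9 = ((2*A)/(A + g))/9 = (2*A/(A + g))/9 = 2*A/(9*(A + g)))
X(z, G) = 11*G
P(136, -127) + X(T(0, -2), -513) = -27*(-127) + 11*(-513) = 3429 - 5643 = -2214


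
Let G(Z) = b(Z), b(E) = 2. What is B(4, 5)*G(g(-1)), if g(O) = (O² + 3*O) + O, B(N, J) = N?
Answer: 8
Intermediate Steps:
g(O) = O² + 4*O
G(Z) = 2
B(4, 5)*G(g(-1)) = 4*2 = 8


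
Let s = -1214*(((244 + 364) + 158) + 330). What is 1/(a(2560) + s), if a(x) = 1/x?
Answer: -2560/3406192639 ≈ -7.5157e-7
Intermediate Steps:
s = -1330544 (s = -1214*((608 + 158) + 330) = -1214*(766 + 330) = -1214*1096 = -1330544)
1/(a(2560) + s) = 1/(1/2560 - 1330544) = 1/(-3406192639/2560) = -2560/3406192639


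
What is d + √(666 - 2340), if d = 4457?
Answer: 4457 + 3*I*√186 ≈ 4457.0 + 40.915*I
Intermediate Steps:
d + √(666 - 2340) = 4457 + √(666 - 2340) = 4457 + √(-1674) = 4457 + 3*I*√186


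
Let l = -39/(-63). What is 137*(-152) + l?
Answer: -437291/21 ≈ -20823.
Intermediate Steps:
l = 13/21 (l = -39*(-1/63) = 13/21 ≈ 0.61905)
137*(-152) + l = 137*(-152) + 13/21 = -20824 + 13/21 = -437291/21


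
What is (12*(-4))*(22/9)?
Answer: -352/3 ≈ -117.33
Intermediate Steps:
(12*(-4))*(22/9) = -1056/9 = -48*22/9 = -352/3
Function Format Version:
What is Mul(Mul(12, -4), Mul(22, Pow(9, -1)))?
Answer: Rational(-352, 3) ≈ -117.33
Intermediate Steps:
Mul(Mul(12, -4), Mul(22, Pow(9, -1))) = Mul(-48, Mul(22, Rational(1, 9))) = Mul(-48, Rational(22, 9)) = Rational(-352, 3)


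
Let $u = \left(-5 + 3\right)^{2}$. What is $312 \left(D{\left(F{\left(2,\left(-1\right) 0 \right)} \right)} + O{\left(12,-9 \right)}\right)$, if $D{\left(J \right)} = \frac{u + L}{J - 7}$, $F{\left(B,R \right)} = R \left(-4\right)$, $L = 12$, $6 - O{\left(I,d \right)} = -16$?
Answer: $\frac{43056}{7} \approx 6150.9$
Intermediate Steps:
$O{\left(I,d \right)} = 22$ ($O{\left(I,d \right)} = 6 - -16 = 6 + 16 = 22$)
$F{\left(B,R \right)} = - 4 R$
$u = 4$ ($u = \left(-2\right)^{2} = 4$)
$D{\left(J \right)} = \frac{16}{-7 + J}$ ($D{\left(J \right)} = \frac{4 + 12}{J - 7} = \frac{16}{-7 + J}$)
$312 \left(D{\left(F{\left(2,\left(-1\right) 0 \right)} \right)} + O{\left(12,-9 \right)}\right) = 312 \left(\frac{16}{-7 - 4 \left(\left(-1\right) 0\right)} + 22\right) = 312 \left(\frac{16}{-7 - 0} + 22\right) = 312 \left(\frac{16}{-7 + 0} + 22\right) = 312 \left(\frac{16}{-7} + 22\right) = 312 \left(16 \left(- \frac{1}{7}\right) + 22\right) = 312 \left(- \frac{16}{7} + 22\right) = 312 \cdot \frac{138}{7} = \frac{43056}{7}$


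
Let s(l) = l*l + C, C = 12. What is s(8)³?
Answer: 438976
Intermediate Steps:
s(l) = 12 + l² (s(l) = l*l + 12 = l² + 12 = 12 + l²)
s(8)³ = (12 + 8²)³ = (12 + 64)³ = 76³ = 438976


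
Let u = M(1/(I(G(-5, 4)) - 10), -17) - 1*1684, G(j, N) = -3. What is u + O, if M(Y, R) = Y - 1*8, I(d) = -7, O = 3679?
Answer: 33778/17 ≈ 1986.9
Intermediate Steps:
M(Y, R) = -8 + Y (M(Y, R) = Y - 8 = -8 + Y)
u = -28765/17 (u = (-8 + 1/(-7 - 10)) - 1*1684 = (-8 + 1/(-17)) - 1684 = (-8 - 1/17) - 1684 = -137/17 - 1684 = -28765/17 ≈ -1692.1)
u + O = -28765/17 + 3679 = 33778/17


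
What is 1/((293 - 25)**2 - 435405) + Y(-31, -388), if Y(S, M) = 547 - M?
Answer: 339948234/363581 ≈ 935.00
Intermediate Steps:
1/((293 - 25)**2 - 435405) + Y(-31, -388) = 1/((293 - 25)**2 - 435405) + (547 - 1*(-388)) = 1/(268**2 - 435405) + (547 + 388) = 1/(71824 - 435405) + 935 = 1/(-363581) + 935 = -1/363581 + 935 = 339948234/363581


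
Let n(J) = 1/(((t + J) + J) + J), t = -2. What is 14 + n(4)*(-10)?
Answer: 13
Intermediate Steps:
n(J) = 1/(-2 + 3*J) (n(J) = 1/(((-2 + J) + J) + J) = 1/((-2 + 2*J) + J) = 1/(-2 + 3*J))
14 + n(4)*(-10) = 14 - 10/(-2 + 3*4) = 14 - 10/(-2 + 12) = 14 - 10/10 = 14 + (⅒)*(-10) = 14 - 1 = 13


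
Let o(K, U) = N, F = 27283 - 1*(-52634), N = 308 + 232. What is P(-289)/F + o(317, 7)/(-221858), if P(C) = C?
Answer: -3155063/521477229 ≈ -0.0060502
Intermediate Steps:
N = 540
F = 79917 (F = 27283 + 52634 = 79917)
o(K, U) = 540
P(-289)/F + o(317, 7)/(-221858) = -289/79917 + 540/(-221858) = -289*1/79917 + 540*(-1/221858) = -17/4701 - 270/110929 = -3155063/521477229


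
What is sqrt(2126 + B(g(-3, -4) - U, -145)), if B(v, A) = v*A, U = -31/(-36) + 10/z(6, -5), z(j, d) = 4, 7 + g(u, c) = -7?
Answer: sqrt(167161)/6 ≈ 68.142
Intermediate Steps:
g(u, c) = -14 (g(u, c) = -7 - 7 = -14)
U = 121/36 (U = -31/(-36) + 10/4 = -31*(-1/36) + 10*(1/4) = 31/36 + 5/2 = 121/36 ≈ 3.3611)
B(v, A) = A*v
sqrt(2126 + B(g(-3, -4) - U, -145)) = sqrt(2126 - 145*(-14 - 1*121/36)) = sqrt(2126 - 145*(-14 - 121/36)) = sqrt(2126 - 145*(-625/36)) = sqrt(2126 + 90625/36) = sqrt(167161/36) = sqrt(167161)/6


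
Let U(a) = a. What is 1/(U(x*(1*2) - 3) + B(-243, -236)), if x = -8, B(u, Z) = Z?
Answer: -1/255 ≈ -0.0039216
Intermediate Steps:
1/(U(x*(1*2) - 3) + B(-243, -236)) = 1/((-8*2 - 3) - 236) = 1/((-16 - 3) - 236) = 1/(-19 - 236) = 1/(-255) = -1/255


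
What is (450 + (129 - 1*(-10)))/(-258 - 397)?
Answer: -589/655 ≈ -0.89924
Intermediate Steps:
(450 + (129 - 1*(-10)))/(-258 - 397) = (450 + (129 + 10))/(-655) = (450 + 139)*(-1/655) = 589*(-1/655) = -589/655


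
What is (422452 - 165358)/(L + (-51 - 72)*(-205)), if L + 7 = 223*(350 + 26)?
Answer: 42849/18176 ≈ 2.3574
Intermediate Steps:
L = 83841 (L = -7 + 223*(350 + 26) = -7 + 223*376 = -7 + 83848 = 83841)
(422452 - 165358)/(L + (-51 - 72)*(-205)) = (422452 - 165358)/(83841 + (-51 - 72)*(-205)) = 257094/(83841 - 123*(-205)) = 257094/(83841 + 25215) = 257094/109056 = 257094*(1/109056) = 42849/18176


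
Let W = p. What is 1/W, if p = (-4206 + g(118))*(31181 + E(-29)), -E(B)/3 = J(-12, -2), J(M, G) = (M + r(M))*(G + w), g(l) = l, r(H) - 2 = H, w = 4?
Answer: -1/128007544 ≈ -7.8120e-9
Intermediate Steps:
r(H) = 2 + H
J(M, G) = (2 + 2*M)*(4 + G) (J(M, G) = (M + (2 + M))*(G + 4) = (2 + 2*M)*(4 + G))
E(B) = 132 (E(B) = -3*(8 + 2*(-2) + 8*(-12) + 2*(-2)*(-12)) = -3*(8 - 4 - 96 + 48) = -3*(-44) = 132)
p = -128007544 (p = (-4206 + 118)*(31181 + 132) = -4088*31313 = -128007544)
W = -128007544
1/W = 1/(-128007544) = -1/128007544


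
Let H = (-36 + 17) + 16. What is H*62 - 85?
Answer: -271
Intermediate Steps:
H = -3 (H = -19 + 16 = -3)
H*62 - 85 = -3*62 - 85 = -186 - 85 = -271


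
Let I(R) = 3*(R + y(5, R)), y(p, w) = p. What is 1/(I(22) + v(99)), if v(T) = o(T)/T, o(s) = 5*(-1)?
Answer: 99/8014 ≈ 0.012353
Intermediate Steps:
o(s) = -5
I(R) = 15 + 3*R (I(R) = 3*(R + 5) = 3*(5 + R) = 15 + 3*R)
v(T) = -5/T
1/(I(22) + v(99)) = 1/((15 + 3*22) - 5/99) = 1/((15 + 66) - 5*1/99) = 1/(81 - 5/99) = 1/(8014/99) = 99/8014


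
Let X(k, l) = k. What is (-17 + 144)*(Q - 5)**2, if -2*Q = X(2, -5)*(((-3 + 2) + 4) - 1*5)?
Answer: 1143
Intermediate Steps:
Q = 2 (Q = -(((-3 + 2) + 4) - 1*5) = -((-1 + 4) - 5) = -(3 - 5) = -(-2) = -1/2*(-4) = 2)
(-17 + 144)*(Q - 5)**2 = (-17 + 144)*(2 - 5)**2 = 127*(-3)**2 = 127*9 = 1143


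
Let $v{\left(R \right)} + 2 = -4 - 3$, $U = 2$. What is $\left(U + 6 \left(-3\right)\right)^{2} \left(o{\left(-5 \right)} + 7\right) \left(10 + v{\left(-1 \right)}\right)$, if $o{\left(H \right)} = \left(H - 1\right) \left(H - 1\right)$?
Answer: $11008$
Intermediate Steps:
$v{\left(R \right)} = -9$ ($v{\left(R \right)} = -2 - 7 = -9$)
$o{\left(H \right)} = \left(-1 + H\right)^{2}$ ($o{\left(H \right)} = \left(-1 + H\right) \left(-1 + H\right) = \left(-1 + H\right)^{2}$)
$\left(U + 6 \left(-3\right)\right)^{2} \left(o{\left(-5 \right)} + 7\right) \left(10 + v{\left(-1 \right)}\right) = \left(2 + 6 \left(-3\right)\right)^{2} \left(\left(-1 - 5\right)^{2} + 7\right) \left(10 - 9\right) = \left(2 - 18\right)^{2} \left(\left(-6\right)^{2} + 7\right) 1 = \left(-16\right)^{2} \left(36 + 7\right) 1 = 256 \cdot 43 \cdot 1 = 256 \cdot 43 = 11008$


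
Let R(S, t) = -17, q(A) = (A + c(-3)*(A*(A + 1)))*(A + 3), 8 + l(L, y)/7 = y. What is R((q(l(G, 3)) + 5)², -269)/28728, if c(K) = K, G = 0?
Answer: -17/28728 ≈ -0.00059176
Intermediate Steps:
l(L, y) = -56 + 7*y
q(A) = (3 + A)*(A - 3*A*(1 + A)) (q(A) = (A - 3*A*(A + 1))*(A + 3) = (A - 3*A*(1 + A))*(3 + A) = (3 + A)*(A - 3*A*(1 + A)))
R((q(l(G, 3)) + 5)², -269)/28728 = -17/28728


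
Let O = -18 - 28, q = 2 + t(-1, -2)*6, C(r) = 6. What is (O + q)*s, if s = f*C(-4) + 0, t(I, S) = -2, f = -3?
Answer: 1008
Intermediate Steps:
q = -10 (q = 2 - 2*6 = 2 - 12 = -10)
O = -46
s = -18 (s = -3*6 + 0 = -18 + 0 = -18)
(O + q)*s = (-46 - 10)*(-18) = -56*(-18) = 1008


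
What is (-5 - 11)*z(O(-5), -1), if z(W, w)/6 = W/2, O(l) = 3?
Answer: -144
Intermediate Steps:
z(W, w) = 3*W (z(W, w) = 6*(W/2) = 3*W)
(-5 - 11)*z(O(-5), -1) = (-5 - 11)*(3*3) = -16*9 = -144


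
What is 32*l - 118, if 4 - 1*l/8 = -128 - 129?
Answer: 66698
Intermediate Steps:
l = 2088 (l = 32 - 8*(-128 - 129) = 32 - 8*(-257) = 32 + 2056 = 2088)
32*l - 118 = 32*2088 - 118 = 66816 - 118 = 66698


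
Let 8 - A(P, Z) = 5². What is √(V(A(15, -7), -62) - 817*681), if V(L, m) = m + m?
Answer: I*√556501 ≈ 745.99*I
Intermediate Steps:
A(P, Z) = -17 (A(P, Z) = 8 - 1*5² = 8 - 1*25 = 8 - 25 = -17)
V(L, m) = 2*m
√(V(A(15, -7), -62) - 817*681) = √(2*(-62) - 817*681) = √(-124 - 556377) = √(-556501) = I*√556501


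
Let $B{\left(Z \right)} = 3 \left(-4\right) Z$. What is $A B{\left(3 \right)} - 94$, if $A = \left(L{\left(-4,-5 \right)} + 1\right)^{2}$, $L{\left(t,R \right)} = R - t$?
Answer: $-94$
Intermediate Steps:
$B{\left(Z \right)} = - 12 Z$
$A = 0$ ($A = \left(\left(-5 - -4\right) + 1\right)^{2} = \left(\left(-5 + 4\right) + 1\right)^{2} = \left(-1 + 1\right)^{2} = 0^{2} = 0$)
$A B{\left(3 \right)} - 94 = 0 \left(\left(-12\right) 3\right) - 94 = 0 \left(-36\right) - 94 = 0 - 94 = -94$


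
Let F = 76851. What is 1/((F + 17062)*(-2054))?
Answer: -1/192897302 ≈ -5.1841e-9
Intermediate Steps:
1/((F + 17062)*(-2054)) = 1/((76851 + 17062)*(-2054)) = -1/2054/93913 = (1/93913)*(-1/2054) = -1/192897302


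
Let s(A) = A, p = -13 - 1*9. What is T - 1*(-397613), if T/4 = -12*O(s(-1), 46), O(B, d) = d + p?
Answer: 396461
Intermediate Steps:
p = -22 (p = -13 - 9 = -22)
O(B, d) = -22 + d (O(B, d) = d - 22 = -22 + d)
T = -1152 (T = 4*(-12*(-22 + 46)) = 4*(-12*24) = 4*(-288) = -1152)
T - 1*(-397613) = -1152 - 1*(-397613) = -1152 + 397613 = 396461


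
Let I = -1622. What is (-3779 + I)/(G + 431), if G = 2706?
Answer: -5401/3137 ≈ -1.7217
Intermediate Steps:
(-3779 + I)/(G + 431) = (-3779 - 1622)/(2706 + 431) = -5401/3137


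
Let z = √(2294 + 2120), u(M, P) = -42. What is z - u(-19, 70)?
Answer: 42 + √4414 ≈ 108.44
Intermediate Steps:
z = √4414 ≈ 66.438
z - u(-19, 70) = √4414 - 1*(-42) = √4414 + 42 = 42 + √4414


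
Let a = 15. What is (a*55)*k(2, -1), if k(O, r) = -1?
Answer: -825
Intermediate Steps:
(a*55)*k(2, -1) = (15*55)*(-1) = 825*(-1) = -825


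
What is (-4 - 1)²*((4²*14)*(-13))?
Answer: -72800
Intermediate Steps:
(-4 - 1)²*((4²*14)*(-13)) = (-5)²*((16*14)*(-13)) = 25*(224*(-13)) = 25*(-2912) = -72800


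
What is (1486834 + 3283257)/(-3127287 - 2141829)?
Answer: -4770091/5269116 ≈ -0.90529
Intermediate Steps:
(1486834 + 3283257)/(-3127287 - 2141829) = 4770091/(-5269116) = 4770091*(-1/5269116) = -4770091/5269116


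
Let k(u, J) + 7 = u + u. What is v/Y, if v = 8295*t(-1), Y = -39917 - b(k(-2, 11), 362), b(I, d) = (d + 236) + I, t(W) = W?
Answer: 8295/40504 ≈ 0.20479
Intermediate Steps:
k(u, J) = -7 + 2*u (k(u, J) = -7 + (u + u) = -7 + 2*u)
b(I, d) = 236 + I + d (b(I, d) = (236 + d) + I = 236 + I + d)
Y = -40504 (Y = -39917 - (236 + (-7 + 2*(-2)) + 362) = -39917 - (236 + (-7 - 4) + 362) = -39917 - (236 - 11 + 362) = -39917 - 1*587 = -39917 - 587 = -40504)
v = -8295 (v = 8295*(-1) = -8295)
v/Y = -8295/(-40504) = -8295*(-1/40504) = 8295/40504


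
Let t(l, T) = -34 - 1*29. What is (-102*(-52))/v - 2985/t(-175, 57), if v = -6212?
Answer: 1517389/32613 ≈ 46.527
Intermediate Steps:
t(l, T) = -63 (t(l, T) = -34 - 29 = -63)
(-102*(-52))/v - 2985/t(-175, 57) = -102*(-52)/(-6212) - 2985/(-63) = 5304*(-1/6212) - 2985*(-1/63) = -1326/1553 + 995/21 = 1517389/32613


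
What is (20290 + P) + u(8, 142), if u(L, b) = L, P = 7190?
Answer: 27488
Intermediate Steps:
(20290 + P) + u(8, 142) = (20290 + 7190) + 8 = 27480 + 8 = 27488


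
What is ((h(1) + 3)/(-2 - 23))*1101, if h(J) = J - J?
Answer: -3303/25 ≈ -132.12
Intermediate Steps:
h(J) = 0
((h(1) + 3)/(-2 - 23))*1101 = ((0 + 3)/(-2 - 23))*1101 = (3/(-25))*1101 = (3*(-1/25))*1101 = -3/25*1101 = -3303/25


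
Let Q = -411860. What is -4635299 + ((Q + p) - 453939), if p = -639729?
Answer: -6140827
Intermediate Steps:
-4635299 + ((Q + p) - 453939) = -4635299 + ((-411860 - 639729) - 453939) = -4635299 + (-1051589 - 453939) = -4635299 - 1505528 = -6140827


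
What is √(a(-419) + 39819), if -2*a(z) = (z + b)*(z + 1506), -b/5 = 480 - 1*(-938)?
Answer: 3*√1831538/2 ≈ 2030.0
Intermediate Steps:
b = -7090 (b = -5*(480 - 1*(-938)) = -5*(480 + 938) = -5*1418 = -7090)
a(z) = -(-7090 + z)*(1506 + z)/2 (a(z) = -(z - 7090)*(z + 1506)/2 = -(-7090 + z)*(1506 + z)/2)
√(a(-419) + 39819) = √((5338770 + 2792*(-419) - ½*(-419)²) + 39819) = √((5338770 - 1169848 - ½*175561) + 39819) = √((5338770 - 1169848 - 175561/2) + 39819) = √(8162283/2 + 39819) = √(8241921/2) = 3*√1831538/2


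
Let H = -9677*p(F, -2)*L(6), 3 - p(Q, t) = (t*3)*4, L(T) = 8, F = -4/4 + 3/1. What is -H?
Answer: 2090232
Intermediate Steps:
F = 2 (F = -4*¼ + 3*1 = -1 + 3 = 2)
p(Q, t) = 3 - 12*t (p(Q, t) = 3 - t*3*4 = 3 - 3*t*4 = 3 - 12*t)
H = -2090232 (H = -9677*(3 - 12*(-2))*8 = -9677*(3 + 24)*8 = -261279*8 = -9677*216 = -2090232)
-H = -1*(-2090232) = 2090232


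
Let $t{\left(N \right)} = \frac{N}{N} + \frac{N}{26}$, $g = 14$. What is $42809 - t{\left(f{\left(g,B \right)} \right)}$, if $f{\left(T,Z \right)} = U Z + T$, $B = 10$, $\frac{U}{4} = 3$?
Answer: $\frac{556437}{13} \approx 42803.0$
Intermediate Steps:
$U = 12$ ($U = 4 \cdot 3 = 12$)
$f{\left(T,Z \right)} = T + 12 Z$ ($f{\left(T,Z \right)} = 12 Z + T = T + 12 Z$)
$t{\left(N \right)} = 1 + \frac{N}{26}$ ($t{\left(N \right)} = 1 + N \frac{1}{26} = 1 + \frac{N}{26}$)
$42809 - t{\left(f{\left(g,B \right)} \right)} = 42809 - \left(1 + \frac{14 + 12 \cdot 10}{26}\right) = 42809 - \left(1 + \frac{14 + 120}{26}\right) = 42809 - \left(1 + \frac{1}{26} \cdot 134\right) = 42809 - \left(1 + \frac{67}{13}\right) = 42809 - \frac{80}{13} = \frac{556437}{13}$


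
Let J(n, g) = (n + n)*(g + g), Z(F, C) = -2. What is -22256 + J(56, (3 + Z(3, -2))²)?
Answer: -22032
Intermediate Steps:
J(n, g) = 4*g*n (J(n, g) = (2*n)*(2*g) = 4*g*n)
-22256 + J(56, (3 + Z(3, -2))²) = -22256 + 4*(3 - 2)²*56 = -22256 + 4*1²*56 = -22256 + 4*1*56 = -22256 + 224 = -22032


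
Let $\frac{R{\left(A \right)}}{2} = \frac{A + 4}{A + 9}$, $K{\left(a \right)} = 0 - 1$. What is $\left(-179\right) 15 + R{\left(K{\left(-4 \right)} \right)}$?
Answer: $- \frac{10737}{4} \approx -2684.3$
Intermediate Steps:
$K{\left(a \right)} = -1$ ($K{\left(a \right)} = 0 - 1 = -1$)
$R{\left(A \right)} = \frac{2 \left(4 + A\right)}{9 + A}$ ($R{\left(A \right)} = 2 \frac{A + 4}{A + 9} = 2 \frac{4 + A}{9 + A} = \frac{2 \left(4 + A\right)}{9 + A}$)
$\left(-179\right) 15 + R{\left(K{\left(-4 \right)} \right)} = \left(-179\right) 15 + \frac{2 \left(4 - 1\right)}{9 - 1} = -2685 + 2 \cdot \frac{1}{8} \cdot 3 = -2685 + \frac{3}{4} = - \frac{10737}{4}$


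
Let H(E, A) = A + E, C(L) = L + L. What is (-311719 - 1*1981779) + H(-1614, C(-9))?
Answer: -2295130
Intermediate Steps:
C(L) = 2*L
(-311719 - 1*1981779) + H(-1614, C(-9)) = (-311719 - 1*1981779) + (2*(-9) - 1614) = (-311719 - 1981779) + (-18 - 1614) = -2293498 - 1632 = -2295130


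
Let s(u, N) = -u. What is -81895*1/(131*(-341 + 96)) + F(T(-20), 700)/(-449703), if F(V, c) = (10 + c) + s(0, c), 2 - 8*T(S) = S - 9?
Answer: 7361127947/2886643557 ≈ 2.5501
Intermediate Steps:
T(S) = 11/8 - S/8 (T(S) = 1/4 - (S - 9)/8 = 1/4 - (-9 + S)/8 = 1/4 + (9/8 - S/8) = 11/8 - S/8)
F(V, c) = 10 + c (F(V, c) = (10 + c) - 1*0 = (10 + c) + 0 = 10 + c)
-81895*1/(131*(-341 + 96)) + F(T(-20), 700)/(-449703) = -81895*1/(131*(-341 + 96)) + (10 + 700)/(-449703) = -81895/(131*(-245)) + 710*(-1/449703) = -81895/(-32095) - 710/449703 = -81895*(-1/32095) - 710/449703 = 16379/6419 - 710/449703 = 7361127947/2886643557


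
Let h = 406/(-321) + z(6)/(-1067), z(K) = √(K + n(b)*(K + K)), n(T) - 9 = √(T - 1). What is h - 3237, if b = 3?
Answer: -1039483/321 - √(114 + 12*√2)/1067 ≈ -3238.3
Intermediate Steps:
n(T) = 9 + √(-1 + T) (n(T) = 9 + √(T - 1) = 9 + √(-1 + T))
z(K) = √(K + 2*K*(9 + √2)) (z(K) = √(K + (9 + √(-1 + 3))*(K + K)) = √(K + (9 + √2)*(2*K)) = √(K + 2*K*(9 + √2)))
h = -406/321 - √6*√(19 + 2*√2)/1067 (h = 406/(-321) + (√6*√(19 + 2*√2))/(-1067) = 406*(-1/321) + (√6*√(19 + 2*√2))*(-1/1067) = -406/321 - √6*√(19 + 2*√2)/1067 ≈ -1.2755)
h - 3237 = (-406/321 - √(114 + 12*√2)/1067) - 3237 = -1039483/321 - √(114 + 12*√2)/1067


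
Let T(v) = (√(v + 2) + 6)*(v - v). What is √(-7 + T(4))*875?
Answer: 875*I*√7 ≈ 2315.0*I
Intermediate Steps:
T(v) = 0 (T(v) = (√(2 + v) + 6)*0 = (6 + √(2 + v))*0 = 0)
√(-7 + T(4))*875 = √(-7 + 0)*875 = √(-7)*875 = (I*√7)*875 = 875*I*√7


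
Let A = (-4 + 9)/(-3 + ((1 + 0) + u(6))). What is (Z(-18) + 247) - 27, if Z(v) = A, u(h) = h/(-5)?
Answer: 3495/16 ≈ 218.44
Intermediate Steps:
u(h) = -h/5 (u(h) = h*(-⅕) = -h/5)
A = -25/16 (A = (-4 + 9)/(-3 + ((1 + 0) - ⅕*6)) = 5/(-3 + (1 - 6/5)) = 5/(-3 - ⅕) = 5/(-16/5) = 5*(-5/16) = -25/16 ≈ -1.5625)
Z(v) = -25/16
(Z(-18) + 247) - 27 = (-25/16 + 247) - 27 = 3927/16 - 27 = 3495/16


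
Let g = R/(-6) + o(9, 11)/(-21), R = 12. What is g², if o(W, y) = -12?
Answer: 100/49 ≈ 2.0408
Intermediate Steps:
g = -10/7 (g = 12/(-6) - 12/(-21) = 12*(-⅙) - 12*(-1/21) = -2 + 4/7 = -10/7 ≈ -1.4286)
g² = (-10/7)² = 100/49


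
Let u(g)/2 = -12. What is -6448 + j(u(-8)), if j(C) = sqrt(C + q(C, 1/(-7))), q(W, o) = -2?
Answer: -6448 + I*sqrt(26) ≈ -6448.0 + 5.099*I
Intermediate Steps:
u(g) = -24 (u(g) = 2*(-12) = -24)
j(C) = sqrt(-2 + C) (j(C) = sqrt(C - 2) = sqrt(-2 + C))
-6448 + j(u(-8)) = -6448 + sqrt(-2 - 24) = -6448 + sqrt(-26) = -6448 + I*sqrt(26)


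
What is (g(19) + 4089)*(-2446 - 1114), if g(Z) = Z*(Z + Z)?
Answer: -17127160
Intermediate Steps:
g(Z) = 2*Z² (g(Z) = Z*(2*Z) = 2*Z²)
(g(19) + 4089)*(-2446 - 1114) = (2*19² + 4089)*(-2446 - 1114) = (2*361 + 4089)*(-3560) = (722 + 4089)*(-3560) = 4811*(-3560) = -17127160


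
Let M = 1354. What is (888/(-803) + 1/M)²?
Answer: 1443719999401/1182138656644 ≈ 1.2213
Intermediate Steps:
(888/(-803) + 1/M)² = (888/(-803) + 1/1354)² = (888*(-1/803) + 1/1354)² = (-888/803 + 1/1354)² = (-1201549/1087262)² = 1443719999401/1182138656644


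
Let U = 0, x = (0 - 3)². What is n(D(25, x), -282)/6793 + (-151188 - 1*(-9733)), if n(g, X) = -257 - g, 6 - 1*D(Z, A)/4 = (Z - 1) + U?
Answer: -960904000/6793 ≈ -1.4146e+5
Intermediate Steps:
x = 9 (x = (-3)² = 9)
D(Z, A) = 28 - 4*Z (D(Z, A) = 24 - 4*((Z - 1) + 0) = 24 - 4*((-1 + Z) + 0) = 24 - 4*(-1 + Z) = 24 + (4 - 4*Z) = 28 - 4*Z)
n(D(25, x), -282)/6793 + (-151188 - 1*(-9733)) = (-257 - (28 - 4*25))/6793 + (-151188 - 1*(-9733)) = (-257 - (28 - 100))*(1/6793) + (-151188 + 9733) = (-257 - 1*(-72))*(1/6793) - 141455 = (-257 + 72)*(1/6793) - 141455 = -185*1/6793 - 141455 = -185/6793 - 141455 = -960904000/6793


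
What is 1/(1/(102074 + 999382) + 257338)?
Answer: 1101456/283446484129 ≈ 3.8859e-6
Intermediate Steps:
1/(1/(102074 + 999382) + 257338) = 1/(1/1101456 + 257338) = 1/(283446484129/1101456) = 1101456/283446484129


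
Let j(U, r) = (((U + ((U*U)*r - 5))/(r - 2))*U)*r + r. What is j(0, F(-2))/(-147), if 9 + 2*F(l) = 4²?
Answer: -1/42 ≈ -0.023810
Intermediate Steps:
F(l) = 7/2 (F(l) = -9/2 + (½)*4² = -9/2 + (½)*16 = -9/2 + 8 = 7/2)
j(U, r) = r + U*r*(-5 + U + r*U²)/(-2 + r) (j(U, r) = (((U + (U²*r - 5))/(-2 + r))*U)*r + r = (((U + (r*U² - 5))/(-2 + r))*U)*r + r = (((U + (-5 + r*U²))/(-2 + r))*U)*r + r = (((-5 + U + r*U²)/(-2 + r))*U)*r + r = (U*(-5 + U + r*U²)/(-2 + r))*r + r = U*r*(-5 + U + r*U²)/(-2 + r) + r = r + U*r*(-5 + U + r*U²)/(-2 + r))
j(0, F(-2))/(-147) = (7*(-2 + 7/2 + 0² - 5*0 + (7/2)*0³)/(2*(-2 + 7/2)))/(-147) = (7*(-2 + 7/2 + 0 + 0 + (7/2)*0)/(2*(3/2)))*(-1/147) = ((7/2)*(⅔)*(-2 + 7/2 + 0 + 0 + 0))*(-1/147) = ((7/2)*(⅔)*(3/2))*(-1/147) = (7/2)*(-1/147) = -1/42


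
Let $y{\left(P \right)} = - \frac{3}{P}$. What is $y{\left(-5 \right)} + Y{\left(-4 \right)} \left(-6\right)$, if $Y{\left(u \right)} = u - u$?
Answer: $\frac{3}{5} \approx 0.6$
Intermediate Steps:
$Y{\left(u \right)} = 0$
$y{\left(-5 \right)} + Y{\left(-4 \right)} \left(-6\right) = - \frac{3}{-5} + 0 \left(-6\right) = \left(-3\right) \left(- \frac{1}{5}\right) + 0 = \frac{3}{5} + 0 = \frac{3}{5}$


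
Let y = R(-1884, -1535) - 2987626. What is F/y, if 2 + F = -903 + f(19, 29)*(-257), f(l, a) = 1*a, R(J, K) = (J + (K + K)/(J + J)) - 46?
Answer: 15746472/5632321969 ≈ 0.0027957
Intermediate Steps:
R(J, K) = -46 + J + K/J (R(J, K) = (J + (2*K)/((2*J))) - 46 = (J + (2*K)*(1/(2*J))) - 46 = (J + K/J) - 46 = -46 + J + K/J)
f(l, a) = a
F = -8358 (F = -2 + (-903 + 29*(-257)) = -2 + (-903 - 7453) = -2 - 8356 = -8358)
y = -5632321969/1884 (y = (-46 - 1884 - 1535/(-1884)) - 2987626 = (-46 - 1884 - 1535*(-1/1884)) - 2987626 = (-46 - 1884 + 1535/1884) - 2987626 = -3634585/1884 - 2987626 = -5632321969/1884 ≈ -2.9896e+6)
F/y = -8358/(-5632321969/1884) = -8358*(-1884/5632321969) = 15746472/5632321969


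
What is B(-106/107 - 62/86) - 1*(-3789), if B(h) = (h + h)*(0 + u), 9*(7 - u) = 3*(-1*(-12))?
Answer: 17385939/4601 ≈ 3778.7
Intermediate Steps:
u = 3 (u = 7 - (-1*(-12))/3 = 7 - 12/3 = 7 - 1/9*36 = 7 - 4 = 3)
B(h) = 6*h (B(h) = (h + h)*(0 + 3) = (2*h)*3 = 6*h)
B(-106/107 - 62/86) - 1*(-3789) = 6*(-106/107 - 62/86) - 1*(-3789) = 6*(-106*1/107 - 62*1/86) + 3789 = 6*(-106/107 - 31/43) + 3789 = 6*(-7875/4601) + 3789 = -47250/4601 + 3789 = 17385939/4601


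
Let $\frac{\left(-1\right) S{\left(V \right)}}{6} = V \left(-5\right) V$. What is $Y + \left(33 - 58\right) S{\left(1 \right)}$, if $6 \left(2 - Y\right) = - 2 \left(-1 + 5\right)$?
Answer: $- \frac{2240}{3} \approx -746.67$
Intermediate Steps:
$Y = \frac{10}{3}$ ($Y = 2 - \frac{\left(-2\right) \left(-1 + 5\right)}{6} = 2 - \frac{\left(-2\right) 4}{6} = 2 - - \frac{4}{3} = 2 + \frac{4}{3} = \frac{10}{3} \approx 3.3333$)
$S{\left(V \right)} = 30 V^{2}$ ($S{\left(V \right)} = - 6 V \left(-5\right) V = - 6 - 5 V V = - 6 \left(- 5 V^{2}\right) = 30 V^{2}$)
$Y + \left(33 - 58\right) S{\left(1 \right)} = \frac{10}{3} + \left(33 - 58\right) 30 \cdot 1^{2} = \frac{10}{3} + \left(33 - 58\right) 30 \cdot 1 = \frac{10}{3} - 750 = - \frac{2240}{3}$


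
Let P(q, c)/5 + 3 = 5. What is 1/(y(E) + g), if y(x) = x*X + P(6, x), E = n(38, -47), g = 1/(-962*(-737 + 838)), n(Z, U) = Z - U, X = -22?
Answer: -97162/180721321 ≈ -0.00053763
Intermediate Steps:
P(q, c) = 10 (P(q, c) = -15 + 5*5 = -15 + 25 = 10)
g = -1/97162 (g = 1/(-962*101) = 1/(-97162) = -1/97162 ≈ -1.0292e-5)
E = 85 (E = 38 - 1*(-47) = 38 + 47 = 85)
y(x) = 10 - 22*x (y(x) = x*(-22) + 10 = -22*x + 10 = 10 - 22*x)
1/(y(E) + g) = 1/((10 - 22*85) - 1/97162) = 1/((10 - 1870) - 1/97162) = 1/(-1860 - 1/97162) = 1/(-180721321/97162) = -97162/180721321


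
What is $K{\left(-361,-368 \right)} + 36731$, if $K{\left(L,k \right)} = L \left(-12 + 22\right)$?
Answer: $33121$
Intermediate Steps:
$K{\left(L,k \right)} = 10 L$ ($K{\left(L,k \right)} = L 10 = 10 L$)
$K{\left(-361,-368 \right)} + 36731 = 10 \left(-361\right) + 36731 = -3610 + 36731 = 33121$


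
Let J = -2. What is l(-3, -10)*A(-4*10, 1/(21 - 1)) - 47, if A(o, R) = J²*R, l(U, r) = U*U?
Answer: -226/5 ≈ -45.200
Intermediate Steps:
l(U, r) = U²
A(o, R) = 4*R (A(o, R) = (-2)²*R = 4*R)
l(-3, -10)*A(-4*10, 1/(21 - 1)) - 47 = (-3)²*(4/(21 - 1)) - 47 = 9*(4/20) - 47 = 9*(4*(1/20)) - 47 = 9*(⅕) - 47 = 9/5 - 47 = -226/5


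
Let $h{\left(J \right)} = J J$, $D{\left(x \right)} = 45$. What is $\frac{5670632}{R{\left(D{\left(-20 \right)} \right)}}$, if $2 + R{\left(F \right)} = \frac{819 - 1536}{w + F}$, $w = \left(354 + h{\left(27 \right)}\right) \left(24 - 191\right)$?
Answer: $- \frac{341780331904}{120305} \approx -2.8409 \cdot 10^{6}$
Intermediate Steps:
$h{\left(J \right)} = J^{2}$
$w = -180861$ ($w = \left(354 + 27^{2}\right) \left(24 - 191\right) = \left(354 + 729\right) \left(-167\right) = 1083 \left(-167\right) = -180861$)
$R{\left(F \right)} = -2 - \frac{717}{-180861 + F}$ ($R{\left(F \right)} = -2 + \frac{819 - 1536}{-180861 + F} = -2 - \frac{717}{-180861 + F}$)
$\frac{5670632}{R{\left(D{\left(-20 \right)} \right)}} = \frac{5670632}{\frac{1}{180861 - 45} \left(-361005 + 2 \cdot 45\right)} = \frac{5670632}{\frac{1}{180861 - 45} \left(-361005 + 90\right)} = \frac{5670632}{\frac{1}{180816} \left(-360915\right)} = \frac{5670632}{- \frac{120305}{60272}} = 5670632 \left(- \frac{60272}{120305}\right) = - \frac{341780331904}{120305}$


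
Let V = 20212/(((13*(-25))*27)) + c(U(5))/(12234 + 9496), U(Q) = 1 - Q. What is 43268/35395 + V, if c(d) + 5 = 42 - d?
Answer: -7104989603/6584531850 ≈ -1.0790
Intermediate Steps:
c(d) = 37 - d (c(d) = -5 + (42 - d) = 37 - d)
V = -2140717/930150 (V = 20212/(((13*(-25))*27)) + (37 - (1 - 1*5))/(12234 + 9496) = 20212/((-325*27)) + (37 - (1 - 5))/21730 = 20212/(-8775) + (37 - 1*(-4))*(1/21730) = 20212*(-1/8775) + (37 + 4)*(1/21730) = -20212/8775 + 41*(1/21730) = -20212/8775 + 1/530 = -2140717/930150 ≈ -2.3015)
43268/35395 + V = 43268/35395 - 2140717/930150 = -7104989603/6584531850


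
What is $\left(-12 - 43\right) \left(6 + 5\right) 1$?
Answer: $-605$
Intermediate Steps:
$\left(-12 - 43\right) \left(6 + 5\right) 1 = - 55 \cdot 11 \cdot 1 = \left(-55\right) 11 = -605$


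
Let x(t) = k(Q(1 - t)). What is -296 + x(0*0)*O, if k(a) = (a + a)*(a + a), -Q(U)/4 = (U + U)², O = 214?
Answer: 218840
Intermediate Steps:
Q(U) = -16*U² (Q(U) = -4*(U + U)² = -4*4*U² = -16*U²)
k(a) = 4*a² (k(a) = (2*a)*(2*a) = 4*a²)
x(t) = 1024*(1 - t)⁴ (x(t) = 4*(-16*(1 - t)²)² = 4*(256*(1 - t)⁴) = 1024*(1 - t)⁴)
-296 + x(0*0)*O = -296 + (1024*(-1 + 0*0)⁴)*214 = -296 + (1024*(-1 + 0)⁴)*214 = -296 + (1024*(-1)⁴)*214 = -296 + (1024*1)*214 = -296 + 1024*214 = -296 + 219136 = 218840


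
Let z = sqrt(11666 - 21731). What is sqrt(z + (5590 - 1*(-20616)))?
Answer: sqrt(26206 + I*sqrt(10065)) ≈ 161.88 + 0.3099*I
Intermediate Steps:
z = I*sqrt(10065) (z = sqrt(-10065) = I*sqrt(10065) ≈ 100.32*I)
sqrt(z + (5590 - 1*(-20616))) = sqrt(I*sqrt(10065) + (5590 - 1*(-20616))) = sqrt(I*sqrt(10065) + (5590 + 20616)) = sqrt(I*sqrt(10065) + 26206) = sqrt(26206 + I*sqrt(10065))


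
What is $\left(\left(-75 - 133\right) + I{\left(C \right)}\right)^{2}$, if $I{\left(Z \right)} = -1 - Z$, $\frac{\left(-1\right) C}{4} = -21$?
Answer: $85849$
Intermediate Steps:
$C = 84$ ($C = \left(-4\right) \left(-21\right) = 84$)
$\left(\left(-75 - 133\right) + I{\left(C \right)}\right)^{2} = \left(\left(-75 - 133\right) - 85\right)^{2} = \left(-208 - 85\right)^{2} = \left(-293\right)^{2} = 85849$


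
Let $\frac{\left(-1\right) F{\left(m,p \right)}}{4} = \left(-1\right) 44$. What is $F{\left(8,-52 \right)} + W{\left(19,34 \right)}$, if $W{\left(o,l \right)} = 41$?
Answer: $217$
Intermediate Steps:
$F{\left(m,p \right)} = 176$ ($F{\left(m,p \right)} = - 4 \left(\left(-1\right) 44\right) = \left(-4\right) \left(-44\right) = 176$)
$F{\left(8,-52 \right)} + W{\left(19,34 \right)} = 176 + 41 = 217$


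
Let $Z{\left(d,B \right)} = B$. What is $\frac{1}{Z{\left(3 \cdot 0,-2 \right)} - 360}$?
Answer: $- \frac{1}{362} \approx -0.0027624$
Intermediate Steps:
$\frac{1}{Z{\left(3 \cdot 0,-2 \right)} - 360} = \frac{1}{-2 - 360} = \frac{1}{-362} = - \frac{1}{362}$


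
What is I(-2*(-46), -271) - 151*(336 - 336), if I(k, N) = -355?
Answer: -355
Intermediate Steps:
I(-2*(-46), -271) - 151*(336 - 336) = -355 - 151*(336 - 336) = -355 - 151*0 = -355 + 0 = -355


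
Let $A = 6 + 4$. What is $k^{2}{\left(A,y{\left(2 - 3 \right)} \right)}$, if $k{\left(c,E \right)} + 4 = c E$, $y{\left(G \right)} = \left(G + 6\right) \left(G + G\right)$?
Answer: $10816$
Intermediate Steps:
$y{\left(G \right)} = 2 G \left(6 + G\right)$ ($y{\left(G \right)} = \left(6 + G\right) 2 G = 2 G \left(6 + G\right)$)
$A = 10$
$k{\left(c,E \right)} = -4 + E c$ ($k{\left(c,E \right)} = -4 + c E = -4 + E c$)
$k^{2}{\left(A,y{\left(2 - 3 \right)} \right)} = \left(-4 + 2 \left(2 - 3\right) \left(6 + \left(2 - 3\right)\right) 10\right)^{2} = \left(-4 + 2 \left(-1\right) \left(6 - 1\right) 10\right)^{2} = \left(-4 + 2 \left(-1\right) 5 \cdot 10\right)^{2} = \left(-4 - 100\right)^{2} = \left(-104\right)^{2} = 10816$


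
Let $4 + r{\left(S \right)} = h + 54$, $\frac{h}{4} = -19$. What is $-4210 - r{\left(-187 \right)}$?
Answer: $-4184$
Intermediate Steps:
$h = -76$ ($h = 4 \left(-19\right) = -76$)
$r{\left(S \right)} = -26$ ($r{\left(S \right)} = -4 + \left(-76 + 54\right) = -4 - 22 = -26$)
$-4210 - r{\left(-187 \right)} = -4210 - -26 = -4210 + 26 = -4184$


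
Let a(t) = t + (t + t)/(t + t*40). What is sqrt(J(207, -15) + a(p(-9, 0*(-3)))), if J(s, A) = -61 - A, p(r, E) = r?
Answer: I*sqrt(92373)/41 ≈ 7.4129*I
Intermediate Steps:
a(t) = 2/41 + t (a(t) = t + (2*t)/(t + 40*t) = t + (2*t)/((41*t)) = t + (2*t)*(1/(41*t)) = t + 2/41 = 2/41 + t)
sqrt(J(207, -15) + a(p(-9, 0*(-3)))) = sqrt((-61 - 1*(-15)) + (2/41 - 9)) = sqrt((-61 + 15) - 367/41) = sqrt(-46 - 367/41) = sqrt(-2253/41) = I*sqrt(92373)/41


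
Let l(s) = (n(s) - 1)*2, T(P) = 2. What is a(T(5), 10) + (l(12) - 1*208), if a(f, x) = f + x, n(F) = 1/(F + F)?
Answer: -2375/12 ≈ -197.92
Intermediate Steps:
n(F) = 1/(2*F)
l(s) = -2 + 1/s (l(s) = (1/(2*s) - 1)*2 = (-1 + 1/(2*s))*2 = -2 + 1/s)
a(T(5), 10) + (l(12) - 1*208) = (2 + 10) + ((-2 + 1/12) - 1*208) = 12 + ((-2 + 1/12) - 208) = 12 + (-23/12 - 208) = 12 - 2519/12 = -2375/12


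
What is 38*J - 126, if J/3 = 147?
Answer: 16632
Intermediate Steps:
J = 441 (J = 3*147 = 441)
38*J - 126 = 38*441 - 126 = 16758 - 126 = 16632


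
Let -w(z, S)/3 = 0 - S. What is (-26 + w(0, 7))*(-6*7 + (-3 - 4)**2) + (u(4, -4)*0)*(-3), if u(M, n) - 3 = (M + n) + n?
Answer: -35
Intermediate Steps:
w(z, S) = 3*S (w(z, S) = -3*(0 - S) = -(-3)*S = 3*S)
u(M, n) = 3 + M + 2*n (u(M, n) = 3 + ((M + n) + n) = 3 + (M + 2*n) = 3 + M + 2*n)
(-26 + w(0, 7))*(-6*7 + (-3 - 4)**2) + (u(4, -4)*0)*(-3) = (-26 + 3*7)*(-6*7 + (-3 - 4)**2) + ((3 + 4 + 2*(-4))*0)*(-3) = (-26 + 21)*(-42 + (-7)**2) + ((3 + 4 - 8)*0)*(-3) = -5*(-42 + 49) - 1*0*(-3) = -5*7 + 0*(-3) = -35 + 0 = -35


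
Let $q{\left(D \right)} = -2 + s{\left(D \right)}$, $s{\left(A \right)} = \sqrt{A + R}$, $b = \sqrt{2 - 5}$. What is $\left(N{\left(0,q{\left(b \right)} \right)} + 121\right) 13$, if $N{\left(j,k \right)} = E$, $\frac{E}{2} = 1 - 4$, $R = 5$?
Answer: $1495$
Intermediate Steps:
$b = i \sqrt{3}$ ($b = \sqrt{-3} = i \sqrt{3} \approx 1.732 i$)
$s{\left(A \right)} = \sqrt{5 + A}$ ($s{\left(A \right)} = \sqrt{A + 5} = \sqrt{5 + A}$)
$E = -6$ ($E = 2 \left(1 - 4\right) = 2 \left(-3\right) = -6$)
$q{\left(D \right)} = -2 + \sqrt{5 + D}$
$N{\left(j,k \right)} = -6$
$\left(N{\left(0,q{\left(b \right)} \right)} + 121\right) 13 = \left(-6 + 121\right) 13 = 115 \cdot 13 = 1495$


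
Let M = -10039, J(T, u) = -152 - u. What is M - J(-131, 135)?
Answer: -9752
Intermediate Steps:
M - J(-131, 135) = -10039 - (-152 - 1*135) = -10039 - (-152 - 135) = -10039 - 1*(-287) = -10039 + 287 = -9752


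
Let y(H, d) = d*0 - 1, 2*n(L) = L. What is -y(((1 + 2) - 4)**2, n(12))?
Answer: 1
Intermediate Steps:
n(L) = L/2
y(H, d) = -1 (y(H, d) = 0 - 1 = -1)
-y(((1 + 2) - 4)**2, n(12)) = -1*(-1) = 1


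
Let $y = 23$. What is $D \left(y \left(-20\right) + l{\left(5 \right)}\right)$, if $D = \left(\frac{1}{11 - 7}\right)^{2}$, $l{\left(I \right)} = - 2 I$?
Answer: $- \frac{235}{8} \approx -29.375$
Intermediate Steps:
$D = \frac{1}{16}$ ($D = \left(\frac{1}{4}\right)^{2} = \frac{1}{16} \approx 0.0625$)
$D \left(y \left(-20\right) + l{\left(5 \right)}\right) = \frac{23 \left(-20\right) - 10}{16} = \frac{-460 - 10}{16} = \frac{1}{16} \left(-470\right) = - \frac{235}{8}$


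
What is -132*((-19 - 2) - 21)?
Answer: 5544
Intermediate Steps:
-132*((-19 - 2) - 21) = -132*(-21 - 21) = -132*(-42) = 5544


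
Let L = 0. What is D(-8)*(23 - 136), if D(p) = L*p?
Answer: 0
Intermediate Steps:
D(p) = 0 (D(p) = 0*p = 0)
D(-8)*(23 - 136) = 0*(23 - 136) = 0*(-113) = 0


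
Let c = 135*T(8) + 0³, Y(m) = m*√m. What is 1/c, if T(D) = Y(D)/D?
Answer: √2/540 ≈ 0.0026189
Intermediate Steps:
Y(m) = m^(3/2)
T(D) = √D (T(D) = D^(3/2)/D = √D)
c = 270*√2 (c = 135*√8 + 0³ = 135*(2*√2) + 0 = 270*√2 + 0 = 270*√2 ≈ 381.84)
1/c = 1/(270*√2) = √2/540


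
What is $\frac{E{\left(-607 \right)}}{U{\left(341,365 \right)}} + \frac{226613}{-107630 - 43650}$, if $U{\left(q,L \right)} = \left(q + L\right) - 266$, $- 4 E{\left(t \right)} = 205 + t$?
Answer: $- \frac{528163}{416020} \approx -1.2696$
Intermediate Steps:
$E{\left(t \right)} = - \frac{205}{4} - \frac{t}{4}$ ($E{\left(t \right)} = - \frac{205 + t}{4} = - \frac{205}{4} - \frac{t}{4}$)
$U{\left(q,L \right)} = -266 + L + q$ ($U{\left(q,L \right)} = \left(L + q\right) - 266 = -266 + L + q$)
$\frac{E{\left(-607 \right)}}{U{\left(341,365 \right)}} + \frac{226613}{-107630 - 43650} = \frac{- \frac{205}{4} - - \frac{607}{4}}{-266 + 365 + 341} + \frac{226613}{-107630 - 43650} = \frac{- \frac{205}{4} + \frac{607}{4}}{440} + \frac{226613}{-151280} = \frac{201}{2} \cdot \frac{1}{440} + 226613 \left(- \frac{1}{151280}\right) = \frac{201}{880} - \frac{226613}{151280} = - \frac{528163}{416020}$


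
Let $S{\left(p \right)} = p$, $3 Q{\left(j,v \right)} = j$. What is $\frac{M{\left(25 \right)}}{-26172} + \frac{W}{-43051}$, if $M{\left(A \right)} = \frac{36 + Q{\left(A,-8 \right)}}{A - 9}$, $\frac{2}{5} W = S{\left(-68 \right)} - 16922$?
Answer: $\frac{53353747817}{54083077056} \approx 0.98652$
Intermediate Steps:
$Q{\left(j,v \right)} = \frac{j}{3}$
$W = -42475$ ($W = \frac{5 \left(-68 - 16922\right)}{2} = \frac{5}{2} \left(-16990\right) = -42475$)
$M{\left(A \right)} = \frac{36 + \frac{A}{3}}{-9 + A}$ ($M{\left(A \right)} = \frac{36 + \frac{A}{3}}{A - 9} = \frac{36 + \frac{A}{3}}{-9 + A}$)
$\frac{M{\left(25 \right)}}{-26172} + \frac{W}{-43051} = \frac{\frac{1}{3} \frac{1}{-9 + 25} \left(108 + 25\right)}{-26172} - \frac{42475}{-43051} = \frac{1}{3} \cdot \frac{1}{16} \cdot 133 \left(- \frac{1}{26172}\right) - - \frac{42475}{43051} = \frac{1}{3} \cdot \frac{1}{16} \cdot 133 \left(- \frac{1}{26172}\right) + \frac{42475}{43051} = \frac{133}{48} \left(- \frac{1}{26172}\right) + \frac{42475}{43051} = - \frac{133}{1256256} + \frac{42475}{43051} = \frac{53353747817}{54083077056}$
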